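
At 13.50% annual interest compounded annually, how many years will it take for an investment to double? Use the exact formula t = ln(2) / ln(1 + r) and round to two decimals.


Doubling condition: (1 + r)^t = 2
Take ln of both sides: t × ln(1 + r) = ln(2)
t = ln(2) / ln(1 + r)
t = 0.693147 / 0.126633
t = 5.47

t = ln(2) / ln(1 + r) = 5.47 years


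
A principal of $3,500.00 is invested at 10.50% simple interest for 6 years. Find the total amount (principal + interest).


Total amount formula: A = P(1 + rt) = P + P·r·t
Interest: I = P × r × t = $3,500.00 × 0.105 × 6 = $2,205.00
A = P + I = $3,500.00 + $2,205.00 = $5,705.00

A = P + I = P(1 + rt) = $5,705.00


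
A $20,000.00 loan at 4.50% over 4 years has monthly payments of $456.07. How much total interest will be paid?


Total paid over the life of the loan = PMT × n.
Total paid = $456.07 × 48 = $21,891.36
Total interest = total paid − principal = $21,891.36 − $20,000.00 = $1,891.36

Total interest = (PMT × n) - PV = $1,891.36


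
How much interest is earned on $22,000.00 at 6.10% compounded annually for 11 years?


Compound interest earned = final amount − principal.
A = P(1 + r/n)^(nt) = $22,000.00 × (1 + 0.061/1)^(1 × 11) = $42,198.00
Interest = A − P = $42,198.00 − $22,000.00 = $20,198.00

Interest = A - P = $20,198.00


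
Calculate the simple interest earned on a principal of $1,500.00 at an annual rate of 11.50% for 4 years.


Simple interest formula: I = P × r × t
I = $1,500.00 × 0.115 × 4
I = $690.00

I = P × r × t = $690.00


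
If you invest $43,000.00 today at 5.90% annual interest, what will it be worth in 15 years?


Future value formula: FV = PV × (1 + r)^t
FV = $43,000.00 × (1 + 0.059)^15
FV = $43,000.00 × 2.3628677
FV = $101,603.31

FV = PV × (1 + r)^t = $101,603.31


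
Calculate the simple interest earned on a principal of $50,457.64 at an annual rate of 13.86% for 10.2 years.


Simple interest formula: I = P × r × t
I = $50,457.64 × 0.1386 × 10.2
I = $71,332.97

I = P × r × t = $71,332.97


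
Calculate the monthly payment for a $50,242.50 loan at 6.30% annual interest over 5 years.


Loan payment formula: PMT = PV × r / (1 − (1 + r)^(−n))
Monthly rate r = 0.063/12 = 0.00525, n = 60 months
Denominator: 1 − (1 + 0.063/12)^(−60) = 0.269610
PMT = $50,242.50 × (0.063/12) / 0.269610
PMT = $978.35 per month

PMT = PV × r / (1-(1+r)^(-n)) = $978.35/month


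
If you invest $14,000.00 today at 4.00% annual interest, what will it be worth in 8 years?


Future value formula: FV = PV × (1 + r)^t
FV = $14,000.00 × (1 + 0.04)^8
FV = $14,000.00 × 1.368569
FV = $19,159.97

FV = PV × (1 + r)^t = $19,159.97


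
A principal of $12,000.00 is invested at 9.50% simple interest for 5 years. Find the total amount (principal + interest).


Total amount formula: A = P(1 + rt) = P + P·r·t
Interest: I = P × r × t = $12,000.00 × 0.095 × 5 = $5,700.00
A = P + I = $12,000.00 + $5,700.00 = $17,700.00

A = P + I = P(1 + rt) = $17,700.00


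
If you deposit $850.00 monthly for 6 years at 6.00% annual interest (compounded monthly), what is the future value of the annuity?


Future value of an ordinary annuity: FV = PMT × ((1 + r)^n − 1) / r
Monthly rate r = 0.06/12 = 0.005, n = 72
FV = $850.00 × ((1 + 0.06/12)^72 − 1) / (0.06/12)
FV = $850.00 × 86.408856
FV = $73,447.53

FV = PMT × ((1+r)^n - 1)/r = $73,447.53


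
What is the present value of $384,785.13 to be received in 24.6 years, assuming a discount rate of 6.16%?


Present value formula: PV = FV / (1 + r)^t
PV = $384,785.13 / (1 + 0.0616)^24.6
PV = $384,785.13 / 4.351494
PV = $88,425.98

PV = FV / (1 + r)^t = $88,425.98


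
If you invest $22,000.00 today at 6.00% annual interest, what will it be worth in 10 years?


Future value formula: FV = PV × (1 + r)^t
FV = $22,000.00 × (1 + 0.06)^10
FV = $22,000.00 × 1.7908477
FV = $39,398.65

FV = PV × (1 + r)^t = $39,398.65


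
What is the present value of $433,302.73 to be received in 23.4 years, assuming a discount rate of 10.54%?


Present value formula: PV = FV / (1 + r)^t
PV = $433,302.73 / (1 + 0.1054)^23.4
PV = $433,302.73 / 10.431707
PV = $41,537.09

PV = FV / (1 + r)^t = $41,537.09


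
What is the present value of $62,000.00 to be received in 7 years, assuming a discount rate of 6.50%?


Present value formula: PV = FV / (1 + r)^t
PV = $62,000.00 / (1 + 0.065)^7
PV = $62,000.00 / 1.5539865
PV = $39,897.39

PV = FV / (1 + r)^t = $39,897.39


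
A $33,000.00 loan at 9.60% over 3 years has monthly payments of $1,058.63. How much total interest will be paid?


Total paid over the life of the loan = PMT × n.
Total paid = $1,058.63 × 36 = $38,110.68
Total interest = total paid − principal = $38,110.68 − $33,000.00 = $5,110.68

Total interest = (PMT × n) - PV = $5,110.68


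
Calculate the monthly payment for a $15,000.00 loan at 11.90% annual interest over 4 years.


Loan payment formula: PMT = PV × r / (1 − (1 + r)^(−n))
Monthly rate r = 0.119/12 ≈ 0.00991667, n = 48 months
Denominator: 1 − (1 + 0.119/12)^(−48) = 0.377278
PMT = $15,000.00 × (0.119/12) / 0.377278
PMT = $394.27 per month

PMT = PV × r / (1-(1+r)^(-n)) = $394.27/month


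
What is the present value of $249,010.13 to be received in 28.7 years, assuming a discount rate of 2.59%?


Present value formula: PV = FV / (1 + r)^t
PV = $249,010.13 / (1 + 0.0259)^28.7
PV = $249,010.13 / 2.08312032
PV = $119,537.08

PV = FV / (1 + r)^t = $119,537.08


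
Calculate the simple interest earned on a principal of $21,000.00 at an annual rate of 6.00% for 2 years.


Simple interest formula: I = P × r × t
I = $21,000.00 × 0.06 × 2
I = $2,520.00

I = P × r × t = $2,520.00


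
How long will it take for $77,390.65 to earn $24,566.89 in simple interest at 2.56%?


Rearrange the simple interest formula for t:
I = P × r × t  ⇒  t = I / (P × r)
t = $24,566.89 / ($77,390.65 × 0.0256)
t = 12.4

t = I/(P×r) = 12.4 years


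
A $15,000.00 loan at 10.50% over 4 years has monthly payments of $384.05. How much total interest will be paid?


Total paid over the life of the loan = PMT × n.
Total paid = $384.05 × 48 = $18,434.40
Total interest = total paid − principal = $18,434.40 − $15,000.00 = $3,434.40

Total interest = (PMT × n) - PV = $3,434.40


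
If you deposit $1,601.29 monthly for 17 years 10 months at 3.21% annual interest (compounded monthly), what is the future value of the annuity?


Future value of an ordinary annuity: FV = PMT × ((1 + r)^n − 1) / r
Monthly rate r = 0.0321/12 = 0.002675, n = 214
FV = $1,601.29 × ((1 + 0.0321/12)^214 − 1) / (0.0321/12)
FV = $1,601.29 × 288.317889
FV = $461,680.55

FV = PMT × ((1+r)^n - 1)/r = $461,680.55


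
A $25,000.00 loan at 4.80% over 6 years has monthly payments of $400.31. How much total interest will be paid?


Total paid over the life of the loan = PMT × n.
Total paid = $400.31 × 72 = $28,822.32
Total interest = total paid − principal = $28,822.32 − $25,000.00 = $3,822.32

Total interest = (PMT × n) - PV = $3,822.32


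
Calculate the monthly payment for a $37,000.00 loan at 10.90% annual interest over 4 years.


Loan payment formula: PMT = PV × r / (1 − (1 + r)^(−n))
Monthly rate r = 0.109/12 ≈ 0.00908333, n = 48 months
Denominator: 1 − (1 + 0.109/12)^(−48) = 0.352108
PMT = $37,000.00 × (0.109/12) / 0.352108
PMT = $954.49 per month

PMT = PV × r / (1-(1+r)^(-n)) = $954.49/month


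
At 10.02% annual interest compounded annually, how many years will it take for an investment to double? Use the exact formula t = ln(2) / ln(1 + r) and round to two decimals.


Doubling condition: (1 + r)^t = 2
Take ln of both sides: t × ln(1 + r) = ln(2)
t = ln(2) / ln(1 + r)
t = 0.693147 / 0.095492
t = 7.26

t = ln(2) / ln(1 + r) = 7.26 years


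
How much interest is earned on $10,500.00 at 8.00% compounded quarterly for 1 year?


Compound interest earned = final amount − principal.
A = P(1 + r/n)^(nt) = $10,500.00 × (1 + 0.08/4)^(4 × 1) = $11,365.54
Interest = A − P = $11,365.54 − $10,500.00 = $865.54

Interest = A - P = $865.54


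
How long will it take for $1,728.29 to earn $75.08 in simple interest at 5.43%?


Rearrange the simple interest formula for t:
I = P × r × t  ⇒  t = I / (P × r)
t = $75.08 / ($1,728.29 × 0.0543)
t = 0.8

t = I/(P×r) = 0.8 years


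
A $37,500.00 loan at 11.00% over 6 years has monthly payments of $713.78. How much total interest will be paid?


Total paid over the life of the loan = PMT × n.
Total paid = $713.78 × 72 = $51,392.16
Total interest = total paid − principal = $51,392.16 − $37,500.00 = $13,892.16

Total interest = (PMT × n) - PV = $13,892.16


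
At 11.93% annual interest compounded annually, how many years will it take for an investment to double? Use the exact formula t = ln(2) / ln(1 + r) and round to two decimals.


Doubling condition: (1 + r)^t = 2
Take ln of both sides: t × ln(1 + r) = ln(2)
t = ln(2) / ln(1 + r)
t = 0.693147 / 0.112703
t = 6.15

t = ln(2) / ln(1 + r) = 6.15 years


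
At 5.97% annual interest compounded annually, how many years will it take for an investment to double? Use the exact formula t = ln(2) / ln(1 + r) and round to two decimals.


Doubling condition: (1 + r)^t = 2
Take ln of both sides: t × ln(1 + r) = ln(2)
t = ln(2) / ln(1 + r)
t = 0.693147 / 0.057986
t = 11.95

t = ln(2) / ln(1 + r) = 11.95 years


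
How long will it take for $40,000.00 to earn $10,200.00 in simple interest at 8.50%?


Rearrange the simple interest formula for t:
I = P × r × t  ⇒  t = I / (P × r)
t = $10,200.00 / ($40,000.00 × 0.085)
t = 3

t = I/(P×r) = 3 years


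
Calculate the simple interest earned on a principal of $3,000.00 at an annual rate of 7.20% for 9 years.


Simple interest formula: I = P × r × t
I = $3,000.00 × 0.072 × 9
I = $1,944.00

I = P × r × t = $1,944.00


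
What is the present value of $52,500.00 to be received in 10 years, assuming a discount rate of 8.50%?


Present value formula: PV = FV / (1 + r)^t
PV = $52,500.00 / (1 + 0.085)^10
PV = $52,500.00 / 2.2609834
PV = $23,219.98

PV = FV / (1 + r)^t = $23,219.98


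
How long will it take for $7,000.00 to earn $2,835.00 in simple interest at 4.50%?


Rearrange the simple interest formula for t:
I = P × r × t  ⇒  t = I / (P × r)
t = $2,835.00 / ($7,000.00 × 0.045)
t = 9

t = I/(P×r) = 9 years


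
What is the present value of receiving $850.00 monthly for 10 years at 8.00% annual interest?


Present value of an ordinary annuity: PV = PMT × (1 − (1 + r)^(−n)) / r
Monthly rate r = 0.08/12 ≈ 0.00666667, n = 120
PV = $850.00 × (1 − (1 + 0.08/12)^(−120)) / (0.08/12)
PV = $850.00 × 82.421481
PV = $70,058.26

PV = PMT × (1-(1+r)^(-n))/r = $70,058.26


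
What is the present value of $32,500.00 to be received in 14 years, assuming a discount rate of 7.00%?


Present value formula: PV = FV / (1 + r)^t
PV = $32,500.00 / (1 + 0.07)^14
PV = $32,500.00 / 2.578534
PV = $12,604.06

PV = FV / (1 + r)^t = $12,604.06


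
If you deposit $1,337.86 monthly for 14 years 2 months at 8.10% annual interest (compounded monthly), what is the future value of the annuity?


Future value of an ordinary annuity: FV = PMT × ((1 + r)^n − 1) / r
Monthly rate r = 0.081/12 = 0.00675, n = 170
FV = $1,337.86 × ((1 + 0.081/12)^170 − 1) / (0.081/12)
FV = $1,337.86 × 316.768111
FV = $423,791.38

FV = PMT × ((1+r)^n - 1)/r = $423,791.38


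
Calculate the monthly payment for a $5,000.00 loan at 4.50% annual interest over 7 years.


Loan payment formula: PMT = PV × r / (1 − (1 + r)^(−n))
Monthly rate r = 0.045/12 = 0.00375, n = 84 months
Denominator: 1 − (1 + 0.045/12)^(−84) = 0.269781
PMT = $5,000.00 × (0.045/12) / 0.269781
PMT = $69.50 per month

PMT = PV × r / (1-(1+r)^(-n)) = $69.50/month


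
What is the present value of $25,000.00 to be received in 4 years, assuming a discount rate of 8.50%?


Present value formula: PV = FV / (1 + r)^t
PV = $25,000.00 / (1 + 0.085)^4
PV = $25,000.00 / 1.3858587
PV = $18,039.36

PV = FV / (1 + r)^t = $18,039.36


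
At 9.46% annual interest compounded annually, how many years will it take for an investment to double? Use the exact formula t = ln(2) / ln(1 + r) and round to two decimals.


Doubling condition: (1 + r)^t = 2
Take ln of both sides: t × ln(1 + r) = ln(2)
t = ln(2) / ln(1 + r)
t = 0.693147 / 0.090389
t = 7.67

t = ln(2) / ln(1 + r) = 7.67 years


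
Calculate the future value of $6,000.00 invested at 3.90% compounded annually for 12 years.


Compound interest formula: A = P(1 + r/n)^(nt)
A = $6,000.00 × (1 + 0.039/1)^(1 × 12)
Growth factor: (1 + 0.039/1)^12 = 1.582656
A = $6,000.00 × 1.582656
A = $9,495.94

A = P(1 + r/n)^(nt) = $9,495.94


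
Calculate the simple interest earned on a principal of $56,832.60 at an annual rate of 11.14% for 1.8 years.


Simple interest formula: I = P × r × t
I = $56,832.60 × 0.1114 × 1.8
I = $11,396.07

I = P × r × t = $11,396.07


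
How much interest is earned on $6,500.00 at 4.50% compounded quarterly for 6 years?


Compound interest earned = final amount − principal.
A = P(1 + r/n)^(nt) = $6,500.00 × (1 + 0.045/4)^(4 × 6) = $8,501.94
Interest = A − P = $8,501.94 − $6,500.00 = $2,001.94

Interest = A - P = $2,001.94


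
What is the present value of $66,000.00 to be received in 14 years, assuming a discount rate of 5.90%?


Present value formula: PV = FV / (1 + r)^t
PV = $66,000.00 / (1 + 0.059)^14
PV = $66,000.00 / 2.231225
PV = $29,580.16

PV = FV / (1 + r)^t = $29,580.16


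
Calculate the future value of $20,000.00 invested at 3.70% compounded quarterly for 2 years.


Compound interest formula: A = P(1 + r/n)^(nt)
A = $20,000.00 × (1 + 0.037/4)^(4 × 2)
Growth factor: (1 + 0.037/4)^8 = 1.0764406
A = $20,000.00 × 1.0764406
A = $21,528.81

A = P(1 + r/n)^(nt) = $21,528.81


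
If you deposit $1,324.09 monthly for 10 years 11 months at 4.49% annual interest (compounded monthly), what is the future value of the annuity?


Future value of an ordinary annuity: FV = PMT × ((1 + r)^n − 1) / r
Monthly rate r = 0.0449/12 ≈ 0.00374167, n = 131
FV = $1,324.09 × ((1 + 0.0449/12)^131 − 1) / (0.0449/12)
FV = $1,324.09 × 168.663346
FV = $223,325.45

FV = PMT × ((1+r)^n - 1)/r = $223,325.45


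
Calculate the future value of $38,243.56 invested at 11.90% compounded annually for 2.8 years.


Compound interest formula: A = P(1 + r/n)^(nt)
A = $38,243.56 × (1 + 0.119/1)^(1 × 2.8)
Growth factor: (1 + 0.119/1)^2.8 = 1.3700116
A = $38,243.56 × 1.3700116
A = $52,394.12

A = P(1 + r/n)^(nt) = $52,394.12


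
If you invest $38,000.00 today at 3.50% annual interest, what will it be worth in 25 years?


Future value formula: FV = PV × (1 + r)^t
FV = $38,000.00 × (1 + 0.035)^25
FV = $38,000.00 × 2.363245
FV = $89,803.31

FV = PV × (1 + r)^t = $89,803.31


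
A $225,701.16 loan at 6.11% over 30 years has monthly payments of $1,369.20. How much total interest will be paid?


Total paid over the life of the loan = PMT × n.
Total paid = $1,369.20 × 360 = $492,912.00
Total interest = total paid − principal = $492,912.00 − $225,701.16 = $267,210.84

Total interest = (PMT × n) - PV = $267,210.84


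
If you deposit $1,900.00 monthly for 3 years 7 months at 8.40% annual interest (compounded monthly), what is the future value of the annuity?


Future value of an ordinary annuity: FV = PMT × ((1 + r)^n − 1) / r
Monthly rate r = 0.084/12 = 0.007, n = 43
FV = $1,900.00 × ((1 + 0.084/12)^43 − 1) / (0.084/12)
FV = $1,900.00 × 49.970456
FV = $94,943.87

FV = PMT × ((1+r)^n - 1)/r = $94,943.87


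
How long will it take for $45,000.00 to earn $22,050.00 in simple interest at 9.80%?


Rearrange the simple interest formula for t:
I = P × r × t  ⇒  t = I / (P × r)
t = $22,050.00 / ($45,000.00 × 0.098)
t = 5

t = I/(P×r) = 5 years


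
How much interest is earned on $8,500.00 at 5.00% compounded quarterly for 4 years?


Compound interest earned = final amount − principal.
A = P(1 + r/n)^(nt) = $8,500.00 × (1 + 0.05/4)^(4 × 4) = $10,369.06
Interest = A − P = $10,369.06 − $8,500.00 = $1,869.06

Interest = A - P = $1,869.06


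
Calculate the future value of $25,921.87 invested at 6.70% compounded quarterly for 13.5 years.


Compound interest formula: A = P(1 + r/n)^(nt)
A = $25,921.87 × (1 + 0.067/4)^(4 × 13.5)
Growth factor: (1 + 0.067/4)^54 = 2.452256
A = $25,921.87 × 2.452256
A = $63,567.06

A = P(1 + r/n)^(nt) = $63,567.06


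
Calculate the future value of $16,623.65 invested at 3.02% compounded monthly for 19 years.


Compound interest formula: A = P(1 + r/n)^(nt)
A = $16,623.65 × (1 + 0.0302/12)^(12 × 19)
Growth factor: (1 + 0.0302/12)^228 = 1.773720
A = $16,623.65 × 1.773720
A = $29,485.70

A = P(1 + r/n)^(nt) = $29,485.70


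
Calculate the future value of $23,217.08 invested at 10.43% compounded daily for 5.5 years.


Compound interest formula: A = P(1 + r/n)^(nt)
A = $23,217.08 × (1 + 0.1043/365)^(365 × 5.5)
Growth factor: (1 + 0.1043/365)^2007.5 = 1.7745876
A = $23,217.08 × 1.7745876
A = $41,200.74

A = P(1 + r/n)^(nt) = $41,200.74


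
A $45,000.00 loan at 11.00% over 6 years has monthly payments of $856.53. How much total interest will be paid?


Total paid over the life of the loan = PMT × n.
Total paid = $856.53 × 72 = $61,670.16
Total interest = total paid − principal = $61,670.16 − $45,000.00 = $16,670.16

Total interest = (PMT × n) - PV = $16,670.16


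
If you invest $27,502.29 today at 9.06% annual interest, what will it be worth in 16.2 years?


Future value formula: FV = PV × (1 + r)^t
FV = $27,502.29 × (1 + 0.0906)^16.2
FV = $27,502.29 × 4.075501
FV = $112,085.61

FV = PV × (1 + r)^t = $112,085.61


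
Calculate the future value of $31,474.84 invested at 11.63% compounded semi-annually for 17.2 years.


Compound interest formula: A = P(1 + r/n)^(nt)
A = $31,474.84 × (1 + 0.1163/2)^(2 × 17.2)
Growth factor: (1 + 0.1163/2)^34.4 = 6.989159
A = $31,474.84 × 6.989159
A = $219,982.66

A = P(1 + r/n)^(nt) = $219,982.66


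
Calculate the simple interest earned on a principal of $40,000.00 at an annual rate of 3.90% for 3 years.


Simple interest formula: I = P × r × t
I = $40,000.00 × 0.039 × 3
I = $4,680.00

I = P × r × t = $4,680.00


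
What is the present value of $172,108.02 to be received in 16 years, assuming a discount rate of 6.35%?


Present value formula: PV = FV / (1 + r)^t
PV = $172,108.02 / (1 + 0.0635)^16
PV = $172,108.02 / 2.6779342
PV = $64,268.95

PV = FV / (1 + r)^t = $64,268.95


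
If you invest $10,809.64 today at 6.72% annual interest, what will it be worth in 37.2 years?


Future value formula: FV = PV × (1 + r)^t
FV = $10,809.64 × (1 + 0.0672)^37.2
FV = $10,809.64 × 11.2394323
FV = $121,494.22

FV = PV × (1 + r)^t = $121,494.22


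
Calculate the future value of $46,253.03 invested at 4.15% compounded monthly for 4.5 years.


Compound interest formula: A = P(1 + r/n)^(nt)
A = $46,253.03 × (1 + 0.0415/12)^(12 × 4.5)
Growth factor: (1 + 0.0415/12)^54 = 1.20493765
A = $46,253.03 × 1.20493765
A = $55,732.02

A = P(1 + r/n)^(nt) = $55,732.02


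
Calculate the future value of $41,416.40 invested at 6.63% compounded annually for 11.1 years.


Compound interest formula: A = P(1 + r/n)^(nt)
A = $41,416.40 × (1 + 0.0663/1)^(1 × 11.1)
Growth factor: (1 + 0.0663/1)^11.1 = 2.0392076
A = $41,416.40 × 2.0392076
A = $84,456.64

A = P(1 + r/n)^(nt) = $84,456.64


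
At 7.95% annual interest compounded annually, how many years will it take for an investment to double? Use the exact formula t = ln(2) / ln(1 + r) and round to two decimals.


Doubling condition: (1 + r)^t = 2
Take ln of both sides: t × ln(1 + r) = ln(2)
t = ln(2) / ln(1 + r)
t = 0.693147 / 0.076498
t = 9.06

t = ln(2) / ln(1 + r) = 9.06 years


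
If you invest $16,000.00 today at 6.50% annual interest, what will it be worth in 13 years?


Future value formula: FV = PV × (1 + r)^t
FV = $16,000.00 × (1 + 0.065)^13
FV = $16,000.00 × 2.2674875
FV = $36,279.80

FV = PV × (1 + r)^t = $36,279.80


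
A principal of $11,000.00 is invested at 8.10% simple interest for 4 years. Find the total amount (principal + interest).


Total amount formula: A = P(1 + rt) = P + P·r·t
Interest: I = P × r × t = $11,000.00 × 0.081 × 4 = $3,564.00
A = P + I = $11,000.00 + $3,564.00 = $14,564.00

A = P + I = P(1 + rt) = $14,564.00


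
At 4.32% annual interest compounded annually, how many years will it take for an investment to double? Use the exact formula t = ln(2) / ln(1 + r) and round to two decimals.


Doubling condition: (1 + r)^t = 2
Take ln of both sides: t × ln(1 + r) = ln(2)
t = ln(2) / ln(1 + r)
t = 0.693147 / 0.042293
t = 16.39

t = ln(2) / ln(1 + r) = 16.39 years


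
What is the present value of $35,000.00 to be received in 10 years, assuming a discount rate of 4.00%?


Present value formula: PV = FV / (1 + r)^t
PV = $35,000.00 / (1 + 0.04)^10
PV = $35,000.00 / 1.480244
PV = $23,644.75

PV = FV / (1 + r)^t = $23,644.75


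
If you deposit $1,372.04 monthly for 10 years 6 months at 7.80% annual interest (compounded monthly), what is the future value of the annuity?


Future value of an ordinary annuity: FV = PMT × ((1 + r)^n − 1) / r
Monthly rate r = 0.078/12 = 0.0065, n = 126
FV = $1,372.04 × ((1 + 0.078/12)^126 − 1) / (0.078/12)
FV = $1,372.04 × 194.188770
FV = $266,434.76

FV = PMT × ((1+r)^n - 1)/r = $266,434.76


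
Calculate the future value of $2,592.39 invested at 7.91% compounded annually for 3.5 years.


Compound interest formula: A = P(1 + r/n)^(nt)
A = $2,592.39 × (1 + 0.0791/1)^(1 × 3.5)
Growth factor: (1 + 0.0791/1)^3.5 = 1.305317
A = $2,592.39 × 1.305317
A = $3,383.89

A = P(1 + r/n)^(nt) = $3,383.89


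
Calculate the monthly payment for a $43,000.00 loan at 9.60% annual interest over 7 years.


Loan payment formula: PMT = PV × r / (1 − (1 + r)^(−n))
Monthly rate r = 0.096/12 = 0.008, n = 84 months
Denominator: 1 − (1 + 0.096/12)^(−84) = 0.4879465
PMT = $43,000.00 × (0.096/12) / 0.4879465
PMT = $705.00 per month

PMT = PV × r / (1-(1+r)^(-n)) = $705.00/month


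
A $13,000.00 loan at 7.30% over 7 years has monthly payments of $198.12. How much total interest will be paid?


Total paid over the life of the loan = PMT × n.
Total paid = $198.12 × 84 = $16,642.08
Total interest = total paid − principal = $16,642.08 − $13,000.00 = $3,642.08

Total interest = (PMT × n) - PV = $3,642.08


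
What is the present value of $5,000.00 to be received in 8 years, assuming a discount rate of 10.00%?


Present value formula: PV = FV / (1 + r)^t
PV = $5,000.00 / (1 + 0.1)^8
PV = $5,000.00 / 2.143589
PV = $2,332.54

PV = FV / (1 + r)^t = $2,332.54


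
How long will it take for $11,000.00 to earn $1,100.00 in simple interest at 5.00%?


Rearrange the simple interest formula for t:
I = P × r × t  ⇒  t = I / (P × r)
t = $1,100.00 / ($11,000.00 × 0.05)
t = 2

t = I/(P×r) = 2 years


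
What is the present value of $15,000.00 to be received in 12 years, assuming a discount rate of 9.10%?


Present value formula: PV = FV / (1 + r)^t
PV = $15,000.00 / (1 + 0.091)^12
PV = $15,000.00 / 2.843787
PV = $5,274.66

PV = FV / (1 + r)^t = $5,274.66


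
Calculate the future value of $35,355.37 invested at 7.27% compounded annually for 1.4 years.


Compound interest formula: A = P(1 + r/n)^(nt)
A = $35,355.37 × (1 + 0.0727/1)^(1 × 1.4)
Growth factor: (1 + 0.0727/1)^1.4 = 1.103239
A = $35,355.37 × 1.103239
A = $39,005.42

A = P(1 + r/n)^(nt) = $39,005.42


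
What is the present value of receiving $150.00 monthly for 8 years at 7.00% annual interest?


Present value of an ordinary annuity: PV = PMT × (1 − (1 + r)^(−n)) / r
Monthly rate r = 0.07/12 ≈ 0.00583333, n = 96
PV = $150.00 × (1 − (1 + 0.07/12)^(−96)) / (0.07/12)
PV = $150.00 × 73.347569
PV = $11,002.14

PV = PMT × (1-(1+r)^(-n))/r = $11,002.14


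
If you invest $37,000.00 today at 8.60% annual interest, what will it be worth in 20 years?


Future value formula: FV = PV × (1 + r)^t
FV = $37,000.00 × (1 + 0.086)^20
FV = $37,000.00 × 5.207107
FV = $192,662.96

FV = PV × (1 + r)^t = $192,662.96


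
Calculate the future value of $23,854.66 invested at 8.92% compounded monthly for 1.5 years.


Compound interest formula: A = P(1 + r/n)^(nt)
A = $23,854.66 × (1 + 0.0892/12)^(12 × 1.5)
Growth factor: (1 + 0.0892/12)^18 = 1.1425986
A = $23,854.66 × 1.1425986
A = $27,256.30

A = P(1 + r/n)^(nt) = $27,256.30


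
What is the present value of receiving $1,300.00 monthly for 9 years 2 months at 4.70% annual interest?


Present value of an ordinary annuity: PV = PMT × (1 − (1 + r)^(−n)) / r
Monthly rate r = 0.047/12 ≈ 0.00391667, n = 110
PV = $1,300.00 × (1 − (1 + 0.047/12)^(−110)) / (0.047/12)
PV = $1,300.00 × 89.230361
PV = $115,999.47

PV = PMT × (1-(1+r)^(-n))/r = $115,999.47


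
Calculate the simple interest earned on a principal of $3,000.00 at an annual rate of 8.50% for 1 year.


Simple interest formula: I = P × r × t
I = $3,000.00 × 0.085 × 1
I = $255.00

I = P × r × t = $255.00


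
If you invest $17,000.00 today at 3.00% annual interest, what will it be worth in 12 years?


Future value formula: FV = PV × (1 + r)^t
FV = $17,000.00 × (1 + 0.03)^12
FV = $17,000.00 × 1.425761
FV = $24,237.94

FV = PV × (1 + r)^t = $24,237.94


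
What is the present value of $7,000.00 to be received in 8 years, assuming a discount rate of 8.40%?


Present value formula: PV = FV / (1 + r)^t
PV = $7,000.00 / (1 + 0.084)^8
PV = $7,000.00 / 1.906489
PV = $3,671.67

PV = FV / (1 + r)^t = $3,671.67


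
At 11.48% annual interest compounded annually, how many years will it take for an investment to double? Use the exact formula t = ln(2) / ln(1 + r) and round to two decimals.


Doubling condition: (1 + r)^t = 2
Take ln of both sides: t × ln(1 + r) = ln(2)
t = ln(2) / ln(1 + r)
t = 0.693147 / 0.108675
t = 6.38

t = ln(2) / ln(1 + r) = 6.38 years


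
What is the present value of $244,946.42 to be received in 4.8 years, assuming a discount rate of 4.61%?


Present value formula: PV = FV / (1 + r)^t
PV = $244,946.42 / (1 + 0.0461)^4.8
PV = $244,946.42 / 1.24151328
PV = $197,296.66

PV = FV / (1 + r)^t = $197,296.66


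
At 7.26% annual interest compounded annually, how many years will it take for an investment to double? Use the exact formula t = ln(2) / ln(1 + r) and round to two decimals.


Doubling condition: (1 + r)^t = 2
Take ln of both sides: t × ln(1 + r) = ln(2)
t = ln(2) / ln(1 + r)
t = 0.693147 / 0.070086
t = 9.89

t = ln(2) / ln(1 + r) = 9.89 years


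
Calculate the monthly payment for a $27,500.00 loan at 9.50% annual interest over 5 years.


Loan payment formula: PMT = PV × r / (1 − (1 + r)^(−n))
Monthly rate r = 0.095/12 ≈ 0.00791667, n = 60 months
Denominator: 1 − (1 + 0.095/12)^(−60) = 0.376951
PMT = $27,500.00 × (0.095/12) / 0.376951
PMT = $577.55 per month

PMT = PV × r / (1-(1+r)^(-n)) = $577.55/month


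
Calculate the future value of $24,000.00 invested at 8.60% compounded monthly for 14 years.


Compound interest formula: A = P(1 + r/n)^(nt)
A = $24,000.00 × (1 + 0.086/12)^(12 × 14)
Growth factor: (1 + 0.086/12)^168 = 3.3191415
A = $24,000.00 × 3.3191415
A = $79,659.40

A = P(1 + r/n)^(nt) = $79,659.40


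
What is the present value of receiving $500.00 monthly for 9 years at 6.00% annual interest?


Present value of an ordinary annuity: PV = PMT × (1 − (1 + r)^(−n)) / r
Monthly rate r = 0.06/12 = 0.005, n = 108
PV = $500.00 × (1 − (1 + 0.06/12)^(−108)) / (0.06/12)
PV = $500.00 × 83.293424
PV = $41,646.71

PV = PMT × (1-(1+r)^(-n))/r = $41,646.71


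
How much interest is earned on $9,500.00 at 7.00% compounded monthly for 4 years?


Compound interest earned = final amount − principal.
A = P(1 + r/n)^(nt) = $9,500.00 × (1 + 0.07/12)^(12 × 4) = $12,559.51
Interest = A − P = $12,559.51 − $9,500.00 = $3,059.51

Interest = A - P = $3,059.51


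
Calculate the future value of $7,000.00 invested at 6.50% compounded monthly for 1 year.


Compound interest formula: A = P(1 + r/n)^(nt)
A = $7,000.00 × (1 + 0.065/12)^(12 × 1)
Growth factor: (1 + 0.065/12)^12 = 1.066972
A = $7,000.00 × 1.066972
A = $7,468.80

A = P(1 + r/n)^(nt) = $7,468.80


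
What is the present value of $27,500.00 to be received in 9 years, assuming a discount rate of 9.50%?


Present value formula: PV = FV / (1 + r)^t
PV = $27,500.00 / (1 + 0.095)^9
PV = $27,500.00 / 2.263222
PV = $12,150.82

PV = FV / (1 + r)^t = $12,150.82


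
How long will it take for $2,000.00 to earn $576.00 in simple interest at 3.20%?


Rearrange the simple interest formula for t:
I = P × r × t  ⇒  t = I / (P × r)
t = $576.00 / ($2,000.00 × 0.032)
t = 9

t = I/(P×r) = 9 years


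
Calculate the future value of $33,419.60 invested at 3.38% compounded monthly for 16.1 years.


Compound interest formula: A = P(1 + r/n)^(nt)
A = $33,419.60 × (1 + 0.0338/12)^(12 × 16.1)
Growth factor: (1 + 0.0338/12)^193.2 = 1.721877
A = $33,419.60 × 1.721877
A = $57,544.44

A = P(1 + r/n)^(nt) = $57,544.44


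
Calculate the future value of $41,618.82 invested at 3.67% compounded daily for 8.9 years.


Compound interest formula: A = P(1 + r/n)^(nt)
A = $41,618.82 × (1 + 0.0367/365)^(365 × 8.9)
Growth factor: (1 + 0.0367/365)^3248.5 = 1.3862657
A = $41,618.82 × 1.3862657
A = $57,694.74

A = P(1 + r/n)^(nt) = $57,694.74


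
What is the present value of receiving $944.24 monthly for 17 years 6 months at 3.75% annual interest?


Present value of an ordinary annuity: PV = PMT × (1 − (1 + r)^(−n)) / r
Monthly rate r = 0.0375/12 = 0.003125, n = 210
PV = $944.24 × (1 − (1 + 0.0375/12)^(−210)) / (0.0375/12)
PV = $944.24 × 153.816225
PV = $145,239.43

PV = PMT × (1-(1+r)^(-n))/r = $145,239.43


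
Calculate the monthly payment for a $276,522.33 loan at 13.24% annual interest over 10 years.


Loan payment formula: PMT = PV × r / (1 − (1 + r)^(−n))
Monthly rate r = 0.1324/12 ≈ 0.01103333, n = 120 months
Denominator: 1 − (1 + 0.1324/12)^(−120) = 0.731995
PMT = $276,522.33 × (0.1324/12) / 0.731995
PMT = $4,168.01 per month

PMT = PV × r / (1-(1+r)^(-n)) = $4,168.01/month


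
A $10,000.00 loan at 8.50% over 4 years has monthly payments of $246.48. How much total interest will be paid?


Total paid over the life of the loan = PMT × n.
Total paid = $246.48 × 48 = $11,831.04
Total interest = total paid − principal = $11,831.04 − $10,000.00 = $1,831.04

Total interest = (PMT × n) - PV = $1,831.04


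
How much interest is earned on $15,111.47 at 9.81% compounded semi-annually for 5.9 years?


Compound interest earned = final amount − principal.
A = P(1 + r/n)^(nt) = $15,111.47 × (1 + 0.0981/2)^(2 × 5.9) = $26,588.98
Interest = A − P = $26,588.98 − $15,111.47 = $11,477.51

Interest = A - P = $11,477.51


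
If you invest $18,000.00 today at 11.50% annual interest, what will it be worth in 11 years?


Future value formula: FV = PV × (1 + r)^t
FV = $18,000.00 × (1 + 0.115)^11
FV = $18,000.00 × 3.3114907
FV = $59,606.83

FV = PV × (1 + r)^t = $59,606.83


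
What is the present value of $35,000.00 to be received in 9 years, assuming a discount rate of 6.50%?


Present value formula: PV = FV / (1 + r)^t
PV = $35,000.00 / (1 + 0.065)^9
PV = $35,000.00 / 1.7625704
PV = $19,857.36

PV = FV / (1 + r)^t = $19,857.36


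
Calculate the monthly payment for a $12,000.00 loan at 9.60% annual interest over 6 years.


Loan payment formula: PMT = PV × r / (1 − (1 + r)^(−n))
Monthly rate r = 0.096/12 = 0.008, n = 72 months
Denominator: 1 − (1 + 0.096/12)^(−72) = 0.436568
PMT = $12,000.00 × (0.096/12) / 0.436568
PMT = $219.90 per month

PMT = PV × r / (1-(1+r)^(-n)) = $219.90/month


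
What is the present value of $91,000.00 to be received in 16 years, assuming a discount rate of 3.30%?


Present value formula: PV = FV / (1 + r)^t
PV = $91,000.00 / (1 + 0.033)^16
PV = $91,000.00 / 1.6811449
PV = $54,129.78

PV = FV / (1 + r)^t = $54,129.78


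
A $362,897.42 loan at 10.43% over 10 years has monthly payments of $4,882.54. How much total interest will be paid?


Total paid over the life of the loan = PMT × n.
Total paid = $4,882.54 × 120 = $585,904.80
Total interest = total paid − principal = $585,904.80 − $362,897.42 = $223,007.38

Total interest = (PMT × n) - PV = $223,007.38


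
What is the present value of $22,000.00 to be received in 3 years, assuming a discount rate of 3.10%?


Present value formula: PV = FV / (1 + r)^t
PV = $22,000.00 / (1 + 0.031)^3
PV = $22,000.00 / 1.095913
PV = $20,074.59

PV = FV / (1 + r)^t = $20,074.59


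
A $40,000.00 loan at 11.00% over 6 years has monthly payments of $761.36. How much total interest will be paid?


Total paid over the life of the loan = PMT × n.
Total paid = $761.36 × 72 = $54,817.92
Total interest = total paid − principal = $54,817.92 − $40,000.00 = $14,817.92

Total interest = (PMT × n) - PV = $14,817.92


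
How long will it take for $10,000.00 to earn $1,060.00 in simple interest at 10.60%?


Rearrange the simple interest formula for t:
I = P × r × t  ⇒  t = I / (P × r)
t = $1,060.00 / ($10,000.00 × 0.106)
t = 1

t = I/(P×r) = 1 year


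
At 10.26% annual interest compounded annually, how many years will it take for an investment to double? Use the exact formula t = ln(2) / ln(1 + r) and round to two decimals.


Doubling condition: (1 + r)^t = 2
Take ln of both sides: t × ln(1 + r) = ln(2)
t = ln(2) / ln(1 + r)
t = 0.693147 / 0.097671
t = 7.10

t = ln(2) / ln(1 + r) = 7.10 years


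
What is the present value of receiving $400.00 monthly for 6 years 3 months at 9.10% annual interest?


Present value of an ordinary annuity: PV = PMT × (1 − (1 + r)^(−n)) / r
Monthly rate r = 0.091/12 ≈ 0.00758333, n = 75
PV = $400.00 × (1 − (1 + 0.091/12)^(−75)) / (0.091/12)
PV = $400.00 × 57.039687
PV = $22,815.87

PV = PMT × (1-(1+r)^(-n))/r = $22,815.87


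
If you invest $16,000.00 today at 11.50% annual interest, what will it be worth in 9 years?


Future value formula: FV = PV × (1 + r)^t
FV = $16,000.00 × (1 + 0.115)^9
FV = $16,000.00 × 2.6636294
FV = $42,618.07

FV = PV × (1 + r)^t = $42,618.07


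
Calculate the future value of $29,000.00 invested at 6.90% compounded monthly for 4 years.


Compound interest formula: A = P(1 + r/n)^(nt)
A = $29,000.00 × (1 + 0.069/12)^(12 × 4)
Growth factor: (1 + 0.069/12)^48 = 1.3168066
A = $29,000.00 × 1.3168066
A = $38,187.39

A = P(1 + r/n)^(nt) = $38,187.39


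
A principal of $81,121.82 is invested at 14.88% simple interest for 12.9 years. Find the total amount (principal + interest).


Total amount formula: A = P(1 + rt) = P + P·r·t
Interest: I = P × r × t = $81,121.82 × 0.1488 × 12.9 = $155,714.96
A = P + I = $81,121.82 + $155,714.96 = $236,836.78

A = P + I = P(1 + rt) = $236,836.78


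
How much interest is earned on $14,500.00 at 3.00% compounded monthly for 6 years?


Compound interest earned = final amount − principal.
A = P(1 + r/n)^(nt) = $14,500.00 × (1 + 0.03/12)^(12 × 6) = $17,355.75
Interest = A − P = $17,355.75 − $14,500.00 = $2,855.75

Interest = A - P = $2,855.75


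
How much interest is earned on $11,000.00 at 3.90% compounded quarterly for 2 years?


Compound interest earned = final amount − principal.
A = P(1 + r/n)^(nt) = $11,000.00 × (1 + 0.039/4)^(4 × 2) = $11,887.86
Interest = A − P = $11,887.86 − $11,000.00 = $887.86

Interest = A - P = $887.86


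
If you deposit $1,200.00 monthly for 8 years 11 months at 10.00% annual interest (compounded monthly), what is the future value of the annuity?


Future value of an ordinary annuity: FV = PMT × ((1 + r)^n − 1) / r
Monthly rate r = 0.1/12 ≈ 0.00833333, n = 107
FV = $1,200.00 × ((1 + 0.1/12)^107 − 1) / (0.1/12)
FV = $1,200.00 × 171.623517
FV = $205,948.22

FV = PMT × ((1+r)^n - 1)/r = $205,948.22


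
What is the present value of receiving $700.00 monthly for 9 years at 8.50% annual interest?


Present value of an ordinary annuity: PV = PMT × (1 − (1 + r)^(−n)) / r
Monthly rate r = 0.085/12 ≈ 0.00708333, n = 108
PV = $700.00 × (1 − (1 + 0.085/12)^(−108)) / (0.085/12)
PV = $700.00 × 75.304875
PV = $52,713.41

PV = PMT × (1-(1+r)^(-n))/r = $52,713.41


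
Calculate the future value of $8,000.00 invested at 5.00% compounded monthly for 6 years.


Compound interest formula: A = P(1 + r/n)^(nt)
A = $8,000.00 × (1 + 0.05/12)^(12 × 6)
Growth factor: (1 + 0.05/12)^72 = 1.349018
A = $8,000.00 × 1.349018
A = $10,792.14

A = P(1 + r/n)^(nt) = $10,792.14


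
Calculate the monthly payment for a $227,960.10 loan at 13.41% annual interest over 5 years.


Loan payment formula: PMT = PV × r / (1 − (1 + r)^(−n))
Monthly rate r = 0.1341/12 = 0.011175, n = 60 months
Denominator: 1 − (1 + 0.1341/12)^(−60) = 0.486642
PMT = $227,960.10 × (0.1341/12) / 0.486642
PMT = $5,234.76 per month

PMT = PV × r / (1-(1+r)^(-n)) = $5,234.76/month


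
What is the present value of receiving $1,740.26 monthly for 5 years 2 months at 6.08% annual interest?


Present value of an ordinary annuity: PV = PMT × (1 − (1 + r)^(−n)) / r
Monthly rate r = 0.0608/12 ≈ 0.00506667, n = 62
PV = $1,740.26 × (1 − (1 + 0.0608/12)^(−62)) / (0.0608/12)
PV = $1,740.26 × 53.091873
PV = $92,393.66

PV = PMT × (1-(1+r)^(-n))/r = $92,393.66


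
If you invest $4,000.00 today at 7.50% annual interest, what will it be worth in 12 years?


Future value formula: FV = PV × (1 + r)^t
FV = $4,000.00 × (1 + 0.075)^12
FV = $4,000.00 × 2.381780
FV = $9,527.12

FV = PV × (1 + r)^t = $9,527.12


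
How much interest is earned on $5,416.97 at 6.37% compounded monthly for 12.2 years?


Compound interest earned = final amount − principal.
A = P(1 + r/n)^(nt) = $5,416.97 × (1 + 0.0637/12)^(12 × 12.2) = $11,759.03
Interest = A − P = $11,759.03 − $5,416.97 = $6,342.06

Interest = A - P = $6,342.06


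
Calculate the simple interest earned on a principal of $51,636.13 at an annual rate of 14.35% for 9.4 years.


Simple interest formula: I = P × r × t
I = $51,636.13 × 0.1435 × 9.4
I = $69,651.98

I = P × r × t = $69,651.98


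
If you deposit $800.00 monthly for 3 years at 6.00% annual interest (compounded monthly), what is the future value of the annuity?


Future value of an ordinary annuity: FV = PMT × ((1 + r)^n − 1) / r
Monthly rate r = 0.06/12 = 0.005, n = 36
FV = $800.00 × ((1 + 0.06/12)^36 − 1) / (0.06/12)
FV = $800.00 × 39.336105
FV = $31,468.88

FV = PMT × ((1+r)^n - 1)/r = $31,468.88


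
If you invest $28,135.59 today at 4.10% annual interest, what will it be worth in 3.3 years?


Future value formula: FV = PV × (1 + r)^t
FV = $28,135.59 × (1 + 0.041)^3.3
FV = $28,135.59 × 1.141793
FV = $32,125.02

FV = PV × (1 + r)^t = $32,125.02


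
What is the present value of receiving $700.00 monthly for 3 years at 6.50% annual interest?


Present value of an ordinary annuity: PV = PMT × (1 − (1 + r)^(−n)) / r
Monthly rate r = 0.065/12 ≈ 0.00541667, n = 36
PV = $700.00 × (1 − (1 + 0.065/12)^(−36)) / (0.065/12)
PV = $700.00 × 32.627489
PV = $22,839.24

PV = PMT × (1-(1+r)^(-n))/r = $22,839.24


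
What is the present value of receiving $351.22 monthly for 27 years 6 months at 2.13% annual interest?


Present value of an ordinary annuity: PV = PMT × (1 − (1 + r)^(−n)) / r
Monthly rate r = 0.0213/12 = 0.001775, n = 330
PV = $351.22 × (1 − (1 + 0.0213/12)^(−330)) / (0.0213/12)
PV = $351.22 × 249.590243
PV = $87,661.09

PV = PMT × (1-(1+r)^(-n))/r = $87,661.09


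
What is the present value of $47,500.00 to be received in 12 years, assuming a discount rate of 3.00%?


Present value formula: PV = FV / (1 + r)^t
PV = $47,500.00 / (1 + 0.03)^12
PV = $47,500.00 / 1.425761
PV = $33,315.54

PV = FV / (1 + r)^t = $33,315.54
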